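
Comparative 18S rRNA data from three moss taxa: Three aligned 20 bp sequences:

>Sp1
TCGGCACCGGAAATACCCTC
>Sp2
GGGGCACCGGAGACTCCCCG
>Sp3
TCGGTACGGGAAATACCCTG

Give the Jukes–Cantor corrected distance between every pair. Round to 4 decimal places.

d(Sp1,Sp2) = 0.4715, d(Sp1,Sp3) = 0.1674, d(Sp2,Sp3) = 0.5716

Sp1–Sp2: 7/20 sites differ → p = 0.35, d = −0.75 ln(1 − 0.466667) = 0.471457 ≈ 0.4715.
Sp1–Sp3: 3/20 sites differ → p = 0.15, d = −0.75 ln(1 − 0.2) = 0.167358 ≈ 0.1674.
Sp2–Sp3: 8/20 sites differ → p = 0.4, d = −0.75 ln(1 − 0.533333) = 0.571605 ≈ 0.5716.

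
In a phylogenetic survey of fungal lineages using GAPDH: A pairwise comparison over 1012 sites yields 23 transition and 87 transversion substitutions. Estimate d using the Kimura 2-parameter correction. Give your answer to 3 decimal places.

0.118

P = 23/1012 ≈ 0.022727 and Q = 87/1012 ≈ 0.085968.
Under the Kimura two-parameter model, d = −½ ln(1 − 2P − Q) − ¼ ln(1 − 2Q).
1 − 2P − Q = 0.868578, giving −½ ln(0.868578) = 0.070449.
1 − 2Q = 0.828064, giving −¼ ln(0.828064) = 0.047166.
d = 0.070449 + 0.047166 = 0.117615.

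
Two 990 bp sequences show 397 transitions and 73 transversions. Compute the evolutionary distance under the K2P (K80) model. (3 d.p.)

1.083

P = 397/990 ≈ 0.40101 and Q = 73/990 ≈ 0.073737.
Under the Kimura two-parameter model, d = −½ ln(1 − 2P − Q) − ¼ ln(1 − 2Q).
1 − 2P − Q = 0.124243, giving −½ ln(0.124243) = 1.042758.
1 − 2Q = 0.852526, giving −¼ ln(0.852526) = 0.039888.
d = 1.042758 + 0.039888 = 1.082646.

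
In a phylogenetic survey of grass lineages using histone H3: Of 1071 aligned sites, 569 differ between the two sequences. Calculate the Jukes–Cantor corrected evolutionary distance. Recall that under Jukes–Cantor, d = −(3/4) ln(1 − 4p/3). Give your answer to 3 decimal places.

p = 569/1071 ≈ 0.531279.
d = −(3/4) ln(1 − 4p/3) = −0.75 ln(1 − 0.708372) = −0.75 ln(0.291628)
  = −0.75 × (-1.232276) = 0.924207 substitutions/site.

0.924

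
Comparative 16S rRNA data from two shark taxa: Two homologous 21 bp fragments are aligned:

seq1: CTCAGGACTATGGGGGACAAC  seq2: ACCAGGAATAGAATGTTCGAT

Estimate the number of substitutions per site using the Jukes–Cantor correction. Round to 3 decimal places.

The sequences differ at 11 of 21 sites, so p = 11/21 ≈ 0.52381.
d = −(3/4) ln(1 − 4p/3) = −0.75 ln(1 − 0.698413) = −0.75 ln(0.301587)
  = −0.75 × (-1.198697) = 0.899023 substitutions/site.

0.899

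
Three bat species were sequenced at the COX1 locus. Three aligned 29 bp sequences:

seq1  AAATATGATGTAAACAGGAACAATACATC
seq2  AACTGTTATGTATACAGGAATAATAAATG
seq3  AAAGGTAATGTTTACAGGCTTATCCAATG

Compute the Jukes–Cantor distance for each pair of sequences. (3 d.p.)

seq1–seq2: 7/29 sites differ → p ≈ 0.241379, d = −0.75 ln(1 − 0.321839) = 0.291278 ≈ 0.291.
seq1–seq3: 13/29 sites differ → p ≈ 0.448276, d = −0.75 ln(1 − 0.597701) = 0.682920 ≈ 0.683.
seq2–seq3: 9/29 sites differ → p ≈ 0.310345, d = −0.75 ln(1 − 0.413793) = 0.400562 ≈ 0.401.

d(seq1,seq2) = 0.291, d(seq1,seq3) = 0.683, d(seq2,seq3) = 0.401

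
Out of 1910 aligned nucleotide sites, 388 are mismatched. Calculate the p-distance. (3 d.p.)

p = 388/1910 = 0.203141… ≈ 0.203 (to 3 d.p.).

0.203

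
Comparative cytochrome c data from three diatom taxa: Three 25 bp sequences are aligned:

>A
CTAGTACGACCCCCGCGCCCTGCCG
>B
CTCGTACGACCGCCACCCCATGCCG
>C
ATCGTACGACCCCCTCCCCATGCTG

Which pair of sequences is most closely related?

B and C

A–B: 5/25 differ, p = 0.200, d = 0.233.
A–C: 6/25 differ, p = 0.240, d = 0.289.
B–C: 4/25 differ, p = 0.160, d = 0.180.
The smallest distance is between B and C.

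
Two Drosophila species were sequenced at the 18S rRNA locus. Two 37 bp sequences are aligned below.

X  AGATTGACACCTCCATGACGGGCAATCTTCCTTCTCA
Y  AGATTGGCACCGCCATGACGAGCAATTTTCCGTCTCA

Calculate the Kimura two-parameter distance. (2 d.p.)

0.15

Of 37 sites, 3 differences are transitions and 2 are transversions, so P = 3/37 ≈ 0.081081 and Q = 2/37 ≈ 0.054054.
Under the Kimura two-parameter model, d = −½ ln(1 − 2P − Q) − ¼ ln(1 − 2Q).
1 − 2P − Q = 0.783784, giving −½ ln(0.783784) = 0.121811.
1 − 2Q = 0.891892, giving −¼ ln(0.891892) = 0.028603.
d = 0.121811 + 0.028603 = 0.150414.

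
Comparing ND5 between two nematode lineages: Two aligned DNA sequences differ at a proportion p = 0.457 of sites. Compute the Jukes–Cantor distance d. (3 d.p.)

d = −(3/4) ln(1 − 4p/3) = −0.75 ln(1 − 0.609333) = −0.75 ln(0.390667)
  = −0.75 × (-0.939900) = 0.704925 substitutions/site.

0.705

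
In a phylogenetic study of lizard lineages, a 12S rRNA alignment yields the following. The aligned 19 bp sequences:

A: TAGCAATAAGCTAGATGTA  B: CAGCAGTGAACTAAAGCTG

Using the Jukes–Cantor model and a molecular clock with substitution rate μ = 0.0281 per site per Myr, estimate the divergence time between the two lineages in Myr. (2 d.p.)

The sequences differ at 8 of 19 sites (1, 6, 8, 10, 14, 16, 17, 19), so p = 8/19 ≈ 0.421053.
d = −(3/4) ln(1 − 4p/3) = −0.75 ln(1 − 0.561404) = −0.75 ln(0.438596)
  = −0.75 × (-0.824177) = 0.618133 substitutions/site.
Under a molecular clock d = 2μt, so t = d/(2μ) = 0.618133 / (2 × 0.0281) = 11.00 Myr.

11.00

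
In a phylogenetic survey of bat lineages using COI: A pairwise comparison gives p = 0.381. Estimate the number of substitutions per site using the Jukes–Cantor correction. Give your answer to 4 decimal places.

d = −(3/4) ln(1 − 4p/3) = −0.75 ln(1 − 0.508) = −0.75 ln(0.492)
  = −0.75 × (-0.709277) = 0.531958 substitutions/site.

0.5320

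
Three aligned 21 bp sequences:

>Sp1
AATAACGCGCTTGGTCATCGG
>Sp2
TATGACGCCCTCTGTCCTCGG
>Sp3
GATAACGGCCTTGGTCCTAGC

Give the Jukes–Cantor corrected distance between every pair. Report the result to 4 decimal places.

Sp1–Sp2: 6/21 sites differ → p ≈ 0.285714, d = −0.75 ln(1 − 0.380952) = 0.359679 ≈ 0.3597.
Sp1–Sp3: 6/21 sites differ → p ≈ 0.285714, d = −0.75 ln(1 − 0.380952) = 0.359679 ≈ 0.3597.
Sp2–Sp3: 7/21 sites differ → p ≈ 0.333333, d = −0.75 ln(1 − 0.444444) = 0.440839 ≈ 0.4408.

d(Sp1,Sp2) = 0.3597, d(Sp1,Sp3) = 0.3597, d(Sp2,Sp3) = 0.4408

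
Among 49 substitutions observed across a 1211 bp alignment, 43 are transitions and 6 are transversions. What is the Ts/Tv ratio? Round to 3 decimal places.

7.167

R = 43/6 = 7.166666… ≈ 7.167 (to 3 d.p.).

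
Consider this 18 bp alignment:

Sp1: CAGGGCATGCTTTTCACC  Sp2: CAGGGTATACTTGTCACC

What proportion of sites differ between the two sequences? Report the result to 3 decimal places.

0.167

The sequences differ at 3 of 18 positions (sites 6, 9, 13).
p = 3/18 = 0.166666… ≈ 0.167 (to 3 d.p.).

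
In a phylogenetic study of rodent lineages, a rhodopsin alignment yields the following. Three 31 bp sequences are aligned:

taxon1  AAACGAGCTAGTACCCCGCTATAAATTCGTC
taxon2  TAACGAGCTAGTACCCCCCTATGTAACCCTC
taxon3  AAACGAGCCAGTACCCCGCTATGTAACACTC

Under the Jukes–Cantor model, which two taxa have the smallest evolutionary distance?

taxon1–taxon2: 7/31 differ, p = 0.226, d = 0.269.
taxon1–taxon3: 7/31 differ, p = 0.226, d = 0.269.
taxon2–taxon3: 4/31 differ, p = 0.129, d = 0.142.
The smallest distance is between taxon2 and taxon3.

taxon2 and taxon3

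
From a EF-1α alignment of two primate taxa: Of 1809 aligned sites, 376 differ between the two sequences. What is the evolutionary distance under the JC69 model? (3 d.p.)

0.243

p = 376/1809 ≈ 0.20785.
d = −(3/4) ln(1 − 4p/3) = −0.75 ln(1 − 0.277133) = −0.75 ln(0.722867)
  = −0.75 × (-0.324530) = 0.243398 substitutions/site.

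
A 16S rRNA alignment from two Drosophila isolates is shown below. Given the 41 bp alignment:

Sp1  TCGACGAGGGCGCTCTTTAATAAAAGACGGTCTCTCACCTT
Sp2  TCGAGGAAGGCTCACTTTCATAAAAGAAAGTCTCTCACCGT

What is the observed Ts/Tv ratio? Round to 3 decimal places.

0.333

Transitions are A↔G and C↔T; transversions are all other mismatches.
Transitions: 2. Transversions: 6.
R = 2/6 = 0.333333… ≈ 0.333 (to 3 d.p.).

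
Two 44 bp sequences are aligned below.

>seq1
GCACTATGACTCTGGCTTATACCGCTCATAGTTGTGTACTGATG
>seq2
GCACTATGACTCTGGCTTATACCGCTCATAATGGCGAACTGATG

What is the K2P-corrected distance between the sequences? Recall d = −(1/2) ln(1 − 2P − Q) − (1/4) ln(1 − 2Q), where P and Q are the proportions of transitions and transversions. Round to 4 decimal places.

Of 44 sites, 2 differences are transitions and 2 are transversions, so P = 2/44 ≈ 0.045455 and Q = 2/44 ≈ 0.045455.
Under the Kimura two-parameter model, d = −½ ln(1 − 2P − Q) − ¼ ln(1 − 2Q).
1 − 2P − Q = 0.863635, giving −½ ln(0.863635) = 0.073303.
1 − 2Q = 0.90909, giving −¼ ln(0.90909) = 0.023828.
d = 0.073303 + 0.023828 = 0.097131.

0.0971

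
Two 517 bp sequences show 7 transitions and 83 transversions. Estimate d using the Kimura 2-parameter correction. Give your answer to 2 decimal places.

0.20

P = 7/517 ≈ 0.01354 and Q = 83/517 ≈ 0.160542.
Under the Kimura two-parameter model, d = −½ ln(1 − 2P − Q) − ¼ ln(1 − 2Q).
1 − 2P − Q = 0.812378, giving −½ ln(0.812378) = 0.103895.
1 − 2Q = 0.678916, giving −¼ ln(0.678916) = 0.096814.
d = 0.103895 + 0.096814 = 0.200709.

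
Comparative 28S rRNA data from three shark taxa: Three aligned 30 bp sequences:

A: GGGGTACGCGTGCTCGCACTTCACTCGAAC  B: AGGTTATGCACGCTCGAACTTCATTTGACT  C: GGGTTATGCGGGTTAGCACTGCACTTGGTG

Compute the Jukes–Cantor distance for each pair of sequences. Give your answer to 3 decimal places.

d(A,B) = 0.441, d(A,C) = 0.441, d(B,C) = 0.503

A–B: 10/30 sites differ → p ≈ 0.333333, d = −0.75 ln(1 − 0.444444) = 0.440839 ≈ 0.441.
A–C: 10/30 sites differ → p ≈ 0.333333, d = −0.75 ln(1 − 0.444444) = 0.440839 ≈ 0.441.
B–C: 11/30 sites differ → p ≈ 0.366667, d = −0.75 ln(1 − 0.488889) = 0.503376 ≈ 0.503.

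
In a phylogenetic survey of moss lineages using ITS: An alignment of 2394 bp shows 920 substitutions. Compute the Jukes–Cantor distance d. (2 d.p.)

p = 920/2394 ≈ 0.384294.
d = −(3/4) ln(1 − 4p/3) = −0.75 ln(1 − 0.512392) = −0.75 ln(0.487608)
  = −0.75 × (-0.718243) = 0.538682 substitutions/site.

0.54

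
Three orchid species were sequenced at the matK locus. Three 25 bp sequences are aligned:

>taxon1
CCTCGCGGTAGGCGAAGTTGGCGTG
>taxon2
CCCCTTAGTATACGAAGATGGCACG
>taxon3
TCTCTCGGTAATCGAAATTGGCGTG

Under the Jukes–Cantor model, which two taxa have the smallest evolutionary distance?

taxon1–taxon2: 9/25 differ, p = 0.360, d = 0.490.
taxon1–taxon3: 5/25 differ, p = 0.200, d = 0.233.
taxon2–taxon3: 10/25 differ, p = 0.400, d = 0.572.
The smallest distance is between taxon1 and taxon3.

taxon1 and taxon3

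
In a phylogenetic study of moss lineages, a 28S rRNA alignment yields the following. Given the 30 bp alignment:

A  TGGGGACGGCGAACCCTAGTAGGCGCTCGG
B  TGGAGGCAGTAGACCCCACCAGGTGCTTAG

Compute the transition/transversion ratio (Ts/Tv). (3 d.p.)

11.000

Transitions are A↔G and C↔T; transversions are all other mismatches.
Transitions: 11. Transversions: 1.
R = 11/1 = 11.000.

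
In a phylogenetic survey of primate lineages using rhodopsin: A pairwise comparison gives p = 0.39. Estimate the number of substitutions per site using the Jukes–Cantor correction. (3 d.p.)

d = −(3/4) ln(1 − 4p/3) = −0.75 ln(1 − 0.52) = −0.75 ln(0.48)
  = −0.75 × (-0.733969) = 0.550477 substitutions/site.

0.550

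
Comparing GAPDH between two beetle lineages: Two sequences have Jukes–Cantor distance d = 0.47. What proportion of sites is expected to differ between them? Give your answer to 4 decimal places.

0.3492

p = (3/4)(1 − e^(−4d/3)) = 0.75 × (1 − e^(-0.626667)) = 0.75 × (1 − 0.534370) = 0.349223.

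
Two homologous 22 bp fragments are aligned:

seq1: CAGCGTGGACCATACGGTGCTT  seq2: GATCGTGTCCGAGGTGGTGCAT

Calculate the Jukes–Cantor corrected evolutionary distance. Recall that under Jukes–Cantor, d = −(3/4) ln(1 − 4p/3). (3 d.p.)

The sequences differ at 9 of 22 sites (1, 3, 8, 9, 11, 13, 14, 15, 21), so p = 9/22 ≈ 0.409091.
d = −(3/4) ln(1 − 4p/3) = −0.75 ln(1 − 0.545455) = −0.75 ln(0.454545)
  = −0.75 × (-0.788458) = 0.591344 substitutions/site.

0.591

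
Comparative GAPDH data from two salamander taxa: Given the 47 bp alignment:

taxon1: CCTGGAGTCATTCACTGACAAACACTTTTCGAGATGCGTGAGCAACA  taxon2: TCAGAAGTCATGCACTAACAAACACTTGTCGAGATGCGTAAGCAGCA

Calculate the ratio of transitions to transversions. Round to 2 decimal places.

Transitions are A↔G and C↔T; transversions are all other mismatches.
Transitions: 5. Transversions: 3.
R = 5/3 = 1.666666… ≈ 1.67 (to 2 d.p.).

1.67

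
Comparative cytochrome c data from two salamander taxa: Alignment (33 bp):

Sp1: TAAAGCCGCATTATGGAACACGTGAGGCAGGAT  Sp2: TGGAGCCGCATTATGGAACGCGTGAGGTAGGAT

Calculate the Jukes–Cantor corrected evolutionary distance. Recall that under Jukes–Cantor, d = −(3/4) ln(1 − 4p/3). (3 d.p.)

0.132

The sequences differ at 4 of 33 sites (2, 3, 20, 28), so p = 4/33 ≈ 0.121212.
d = −(3/4) ln(1 − 4p/3) = −0.75 ln(1 − 0.161616) = −0.75 ln(0.838384)
  = −0.75 × (-0.176279) = 0.132209 substitutions/site.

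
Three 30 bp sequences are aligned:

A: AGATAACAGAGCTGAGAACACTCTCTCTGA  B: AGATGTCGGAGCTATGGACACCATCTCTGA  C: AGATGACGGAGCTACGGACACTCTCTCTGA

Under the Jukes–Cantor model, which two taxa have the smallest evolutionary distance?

A–B: 8/30 differ, p = 0.267, d = 0.330.
A–C: 5/30 differ, p = 0.167, d = 0.188.
B–C: 4/30 differ, p = 0.133, d = 0.147.
The smallest distance is between B and C.

B and C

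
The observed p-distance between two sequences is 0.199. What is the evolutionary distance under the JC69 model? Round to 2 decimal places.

d = −(3/4) ln(1 − 4p/3) = −0.75 ln(1 − 0.265333) = −0.75 ln(0.734667)
  = −0.75 × (-0.308338) = 0.231254 substitutions/site.

0.23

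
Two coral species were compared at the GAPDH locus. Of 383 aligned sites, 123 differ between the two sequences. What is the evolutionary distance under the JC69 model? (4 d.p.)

0.4192

p = 123/383 ≈ 0.321149.
d = −(3/4) ln(1 − 4p/3) = −0.75 ln(1 − 0.428199) = −0.75 ln(0.571801)
  = −0.75 × (-0.558964) = 0.419223 substitutions/site.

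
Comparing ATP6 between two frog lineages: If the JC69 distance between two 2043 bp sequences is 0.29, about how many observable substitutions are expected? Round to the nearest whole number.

Invert JC69: p = (3/4)(1 − e^(−4d/3)) = 0.75 × (1 − e^(-0.386667)) = 0.75 × (1 − 0.679317) = 0.240512.
Expected differing sites = pL ≈ 0.240512 × 2043 = 491.366016 ≈ 491.

491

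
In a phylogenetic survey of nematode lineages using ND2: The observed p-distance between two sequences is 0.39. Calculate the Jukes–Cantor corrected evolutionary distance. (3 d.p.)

d = −(3/4) ln(1 − 4p/3) = −0.75 ln(1 − 0.52) = −0.75 ln(0.48)
  = −0.75 × (-0.733969) = 0.550477 substitutions/site.

0.550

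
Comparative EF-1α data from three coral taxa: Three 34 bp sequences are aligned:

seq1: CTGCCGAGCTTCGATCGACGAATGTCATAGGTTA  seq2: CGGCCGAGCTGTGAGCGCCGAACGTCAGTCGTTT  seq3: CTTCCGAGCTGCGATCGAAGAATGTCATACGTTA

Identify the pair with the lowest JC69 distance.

seq1–seq2: 10/34 differ, p = 0.294, d = 0.373.
seq1–seq3: 4/34 differ, p = 0.118, d = 0.128.
seq2–seq3: 10/34 differ, p = 0.294, d = 0.373.
The smallest distance is between seq1 and seq3.

seq1 and seq3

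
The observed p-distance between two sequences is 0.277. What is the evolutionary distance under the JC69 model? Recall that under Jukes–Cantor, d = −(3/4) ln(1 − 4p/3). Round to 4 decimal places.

0.3457

d = −(3/4) ln(1 − 4p/3) = −0.75 ln(1 − 0.369333) = −0.75 ln(0.630667)
  = −0.75 × (-0.460977) = 0.345733 substitutions/site.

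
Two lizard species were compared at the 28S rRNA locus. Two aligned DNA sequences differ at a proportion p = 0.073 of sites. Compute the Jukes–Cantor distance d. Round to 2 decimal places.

d = −(3/4) ln(1 − 4p/3) = −0.75 ln(1 − 0.097333) = −0.75 ln(0.902667)
  = −0.75 × (-0.102402) = 0.076802 substitutions/site.

0.08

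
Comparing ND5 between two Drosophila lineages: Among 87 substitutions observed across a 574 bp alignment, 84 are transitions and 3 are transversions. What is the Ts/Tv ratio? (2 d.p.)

28.00

R = 84/3 = 28.00.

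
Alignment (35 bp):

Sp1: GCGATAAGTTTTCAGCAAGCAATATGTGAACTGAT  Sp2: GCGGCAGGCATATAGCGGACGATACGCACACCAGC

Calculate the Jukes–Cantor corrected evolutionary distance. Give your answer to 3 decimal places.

The sequences differ at 19 of 35 sites, so p = 19/35 ≈ 0.542857.
d = −(3/4) ln(1 − 4p/3) = −0.75 ln(1 − 0.723809) = −0.75 ln(0.276191)
  = −0.75 × (-1.286663) = 0.964997 substitutions/site.

0.965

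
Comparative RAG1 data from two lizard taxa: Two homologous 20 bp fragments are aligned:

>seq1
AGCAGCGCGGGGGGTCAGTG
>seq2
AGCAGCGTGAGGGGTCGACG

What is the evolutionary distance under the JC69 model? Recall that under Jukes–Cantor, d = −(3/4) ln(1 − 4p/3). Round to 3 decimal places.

The sequences differ at 5 of 20 sites (8, 10, 17, 18, 19), so p = 5/20 = 0.25.
d = −(3/4) ln(1 − 4p/3) = −0.75 ln(1 − 0.333333) = −0.75 ln(0.666667)
  = −0.75 × (-0.405465) = 0.304099 substitutions/site.

0.304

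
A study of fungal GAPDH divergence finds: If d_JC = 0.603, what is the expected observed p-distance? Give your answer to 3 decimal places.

0.414

p = (3/4)(1 − e^(−4d/3)) = 0.75 × (1 − e^(-0.804)) = 0.75 × (1 − 0.447535) = 0.414349.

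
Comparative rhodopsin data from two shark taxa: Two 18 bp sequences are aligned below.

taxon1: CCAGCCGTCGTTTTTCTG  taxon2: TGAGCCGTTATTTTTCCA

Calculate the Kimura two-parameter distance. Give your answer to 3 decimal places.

0.502

Of 18 sites, 5 differences are transitions and 1 are transversions, so P = 5/18 ≈ 0.277778 and Q = 1/18 ≈ 0.055556.
Under the Kimura two-parameter model, d = −½ ln(1 − 2P − Q) − ¼ ln(1 − 2Q).
1 − 2P − Q = 0.388888, giving −½ ln(0.388888) = 0.472232.
1 − 2Q = 0.888888, giving −¼ ln(0.888888) = 0.029446.
d = 0.472232 + 0.029446 = 0.501678.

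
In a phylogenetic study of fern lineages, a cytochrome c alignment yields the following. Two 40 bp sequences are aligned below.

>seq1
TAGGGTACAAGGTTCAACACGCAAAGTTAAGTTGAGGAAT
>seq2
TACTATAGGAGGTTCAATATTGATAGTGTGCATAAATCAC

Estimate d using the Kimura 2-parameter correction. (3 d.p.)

0.831

Of 40 sites, 8 differences are transitions and 12 are transversions, so P = 8/40 = 0.2 and Q = 12/40 = 0.3.
Under the Kimura two-parameter model, d = −½ ln(1 − 2P − Q) − ¼ ln(1 − 2Q).
1 − 2P − Q = 0.3, giving −½ ln(0.3) = 0.601986.
1 − 2Q = 0.4, giving −¼ ln(0.4) = 0.229073.
d = 0.601986 + 0.229073 = 0.831059.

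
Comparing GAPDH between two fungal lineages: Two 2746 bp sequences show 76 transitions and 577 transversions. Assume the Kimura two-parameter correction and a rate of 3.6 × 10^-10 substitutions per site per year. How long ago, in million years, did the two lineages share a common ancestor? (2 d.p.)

P = 76/2746 ≈ 0.027677 and Q = 577/2746 ≈ 0.210124.
Under the Kimura two-parameter model, d = −½ ln(1 − 2P − Q) − ¼ ln(1 − 2Q).
1 − 2P − Q = 0.734522, giving −½ ln(0.734522) = 0.154268.
1 − 2Q = 0.579752, giving −¼ ln(0.579752) = 0.136289.
d = 0.154268 + 0.136289 = 0.290557.
Under a molecular clock d = 2μt, so t = d/(2μ) = 0.290557 / (2 × 3.6 × 10^-10) = 403.55 million years.

403.55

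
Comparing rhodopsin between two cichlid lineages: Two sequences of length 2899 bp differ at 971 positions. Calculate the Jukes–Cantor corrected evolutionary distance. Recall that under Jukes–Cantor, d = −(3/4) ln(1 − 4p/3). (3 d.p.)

p = 971/2899 ≈ 0.334943.
d = −(3/4) ln(1 − 4p/3) = −0.75 ln(1 − 0.446591) = −0.75 ln(0.553409)
  = −0.75 × (-0.591658) = 0.443744 substitutions/site.

0.444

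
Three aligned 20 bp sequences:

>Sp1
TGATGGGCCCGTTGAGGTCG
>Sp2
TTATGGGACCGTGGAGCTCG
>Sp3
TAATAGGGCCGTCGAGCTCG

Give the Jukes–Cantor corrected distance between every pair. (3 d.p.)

Sp1–Sp2: 4/20 sites differ → p = 0.2, d = −0.75 ln(1 − 0.266667) = 0.232617 ≈ 0.233.
Sp1–Sp3: 5/20 sites differ → p = 0.25, d = −0.75 ln(1 − 0.333333) = 0.304098 ≈ 0.304.
Sp2–Sp3: 4/20 sites differ → p = 0.2, d = −0.75 ln(1 − 0.266667) = 0.232617 ≈ 0.233.

d(Sp1,Sp2) = 0.233, d(Sp1,Sp3) = 0.304, d(Sp2,Sp3) = 0.233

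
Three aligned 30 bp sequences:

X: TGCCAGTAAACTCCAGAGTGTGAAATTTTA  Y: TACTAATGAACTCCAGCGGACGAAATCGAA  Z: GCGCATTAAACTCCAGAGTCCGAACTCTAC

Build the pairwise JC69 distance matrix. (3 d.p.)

X–Y: 11/30 sites differ → p ≈ 0.366667, d = −0.75 ln(1 − 0.488889) = 0.503376 ≈ 0.503.
X–Z: 10/30 sites differ → p ≈ 0.333333, d = −0.75 ln(1 − 0.444444) = 0.440839 ≈ 0.441.
Y–Z: 12/30 sites differ → p = 0.4, d = −0.75 ln(1 − 0.533333) = 0.571605 ≈ 0.572.

d(X,Y) = 0.503, d(X,Z) = 0.441, d(Y,Z) = 0.572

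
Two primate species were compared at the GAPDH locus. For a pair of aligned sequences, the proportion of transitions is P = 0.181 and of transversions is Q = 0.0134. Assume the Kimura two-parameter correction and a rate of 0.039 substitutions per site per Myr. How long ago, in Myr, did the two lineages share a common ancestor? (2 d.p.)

Under the Kimura two-parameter model, d = −½ ln(1 − 2P − Q) − ¼ ln(1 − 2Q).
1 − 2P − Q = 0.6246, giving −½ ln(0.6246) = 0.235322.
1 − 2Q = 0.9732, giving −¼ ln(0.9732) = 0.006791.
d = 0.235322 + 0.006791 = 0.242113.
Under a molecular clock d = 2μt, so t = d/(2μ) = 0.242113 / (2 × 0.039) = 3.10 Myr.

3.10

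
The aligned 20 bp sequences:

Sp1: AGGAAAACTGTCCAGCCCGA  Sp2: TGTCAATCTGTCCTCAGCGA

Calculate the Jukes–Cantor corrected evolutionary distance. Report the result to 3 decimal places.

The sequences differ at 8 of 20 sites (1, 3, 4, 7, 14, 15, 16, 17), so p = 8/20 = 0.4.
d = −(3/4) ln(1 − 4p/3) = −0.75 ln(1 − 0.533333) = −0.75 ln(0.466667)
  = −0.75 × (-0.762139) = 0.571604 substitutions/site.

0.572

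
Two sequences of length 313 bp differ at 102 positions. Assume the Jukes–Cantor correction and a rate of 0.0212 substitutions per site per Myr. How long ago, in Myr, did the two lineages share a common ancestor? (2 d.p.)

10.08

p = 102/313 ≈ 0.325879.
d = −(3/4) ln(1 − 4p/3) = −0.75 ln(1 − 0.434505) = −0.75 ln(0.565495)
  = −0.75 × (-0.570054) = 0.427541 substitutions/site.
Under a molecular clock d = 2μt, so t = d/(2μ) = 0.427541 / (2 × 0.0212) = 10.08 Myr.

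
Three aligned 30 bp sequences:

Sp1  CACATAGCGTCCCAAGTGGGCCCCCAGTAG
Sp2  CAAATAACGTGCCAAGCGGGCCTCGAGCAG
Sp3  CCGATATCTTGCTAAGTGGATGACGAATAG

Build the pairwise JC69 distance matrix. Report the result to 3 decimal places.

d(Sp1,Sp2) = 0.280, d(Sp1,Sp3) = 0.572, d(Sp2,Sp3) = 0.572

Sp1–Sp2: 7/30 sites differ → p ≈ 0.233333, d = −0.75 ln(1 − 0.311111) = 0.279506 ≈ 0.280.
Sp1–Sp3: 12/30 sites differ → p = 0.4, d = −0.75 ln(1 − 0.533333) = 0.571605 ≈ 0.572.
Sp2–Sp3: 12/30 sites differ → p = 0.4, d = −0.75 ln(1 − 0.533333) = 0.571605 ≈ 0.572.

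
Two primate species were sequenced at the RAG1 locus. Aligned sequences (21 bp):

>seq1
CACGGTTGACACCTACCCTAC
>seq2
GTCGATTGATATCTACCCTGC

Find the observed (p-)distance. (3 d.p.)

0.286

The sequences differ at 6 of 21 positions (sites 1, 2, 5, 10, 12, 20).
p = 6/21 = 0.285714… ≈ 0.286 (to 3 d.p.).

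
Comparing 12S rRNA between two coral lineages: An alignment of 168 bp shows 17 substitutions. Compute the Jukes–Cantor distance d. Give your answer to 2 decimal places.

p = 17/168 ≈ 0.10119.
d = −(3/4) ln(1 − 4p/3) = −0.75 ln(1 − 0.13492) = −0.75 ln(0.86508)
  = −0.75 × (-0.144933) = 0.108700 substitutions/site.

0.11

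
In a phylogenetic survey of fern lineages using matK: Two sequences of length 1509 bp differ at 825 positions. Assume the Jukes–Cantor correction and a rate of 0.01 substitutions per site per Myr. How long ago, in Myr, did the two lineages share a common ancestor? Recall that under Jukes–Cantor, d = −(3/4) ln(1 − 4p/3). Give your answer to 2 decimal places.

p = 825/1509 ≈ 0.54672.
d = −(3/4) ln(1 − 4p/3) = −0.75 ln(1 − 0.72896) = −0.75 ln(0.27104)
  = −0.75 × (-1.305489) = 0.979117 substitutions/site.
Under a molecular clock d = 2μt, so t = d/(2μ) = 0.979117 / (2 × 0.01) = 48.96 Myr.

48.96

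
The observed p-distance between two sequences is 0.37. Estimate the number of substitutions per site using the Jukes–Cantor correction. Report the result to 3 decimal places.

0.510

d = −(3/4) ln(1 − 4p/3) = −0.75 ln(1 − 0.493333) = −0.75 ln(0.506667)
  = −0.75 × (-0.679901) = 0.509926 substitutions/site.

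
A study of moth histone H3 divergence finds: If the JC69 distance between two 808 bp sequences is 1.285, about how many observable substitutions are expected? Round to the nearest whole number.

Invert JC69: p = (3/4)(1 − e^(−4d/3)) = 0.75 × (1 − e^(-1.713333)) = 0.75 × (1 − 0.180264) = 0.614802.
Expected differing sites = pL ≈ 0.614802 × 808 = 496.760016 ≈ 497.

497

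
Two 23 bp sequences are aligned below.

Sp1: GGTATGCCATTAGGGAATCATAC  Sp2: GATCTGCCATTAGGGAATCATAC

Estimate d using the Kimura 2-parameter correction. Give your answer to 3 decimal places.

0.093

Of 23 sites, 1 differences are transitions and 1 are transversions, so P = 1/23 ≈ 0.043478 and Q = 1/23 ≈ 0.043478.
Under the Kimura two-parameter model, d = −½ ln(1 − 2P − Q) − ¼ ln(1 − 2Q).
1 − 2P − Q = 0.869566, giving −½ ln(0.869566) = 0.069881.
1 − 2Q = 0.913044, giving −¼ ln(0.913044) = 0.022743.
d = 0.069881 + 0.022743 = 0.092624.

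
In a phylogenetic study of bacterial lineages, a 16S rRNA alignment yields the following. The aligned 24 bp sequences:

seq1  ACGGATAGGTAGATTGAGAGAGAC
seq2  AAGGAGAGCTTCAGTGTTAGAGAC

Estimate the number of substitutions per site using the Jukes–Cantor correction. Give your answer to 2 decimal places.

The sequences differ at 8 of 24 sites (2, 6, 9, 11, 12, 14, 17, 18), so p = 8/24 ≈ 0.333333.
d = −(3/4) ln(1 − 4p/3) = −0.75 ln(1 − 0.444444) = −0.75 ln(0.555556)
  = −0.75 × (-0.587786) = 0.440840 substitutions/site.

0.44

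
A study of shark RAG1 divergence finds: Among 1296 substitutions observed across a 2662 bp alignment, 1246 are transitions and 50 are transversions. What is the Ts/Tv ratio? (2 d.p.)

R = 1246/50 = 24.92.

24.92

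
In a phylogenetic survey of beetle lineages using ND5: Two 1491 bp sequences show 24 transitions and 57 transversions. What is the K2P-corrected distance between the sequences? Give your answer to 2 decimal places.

0.06

P = 24/1491 ≈ 0.016097 and Q = 57/1491 ≈ 0.038229.
Under the Kimura two-parameter model, d = −½ ln(1 − 2P − Q) − ¼ ln(1 − 2Q).
1 − 2P − Q = 0.929577, giving −½ ln(0.929577) = 0.036513.
1 − 2Q = 0.923542, giving −¼ ln(0.923542) = 0.019885.
d = 0.036513 + 0.019885 = 0.056398.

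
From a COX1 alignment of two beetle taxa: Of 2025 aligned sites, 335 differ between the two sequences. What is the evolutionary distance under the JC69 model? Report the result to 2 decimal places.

p = 335/2025 ≈ 0.165432.
d = −(3/4) ln(1 − 4p/3) = −0.75 ln(1 − 0.220576) = −0.75 ln(0.779424)
  = −0.75 × (-0.249200) = 0.186900 substitutions/site.

0.19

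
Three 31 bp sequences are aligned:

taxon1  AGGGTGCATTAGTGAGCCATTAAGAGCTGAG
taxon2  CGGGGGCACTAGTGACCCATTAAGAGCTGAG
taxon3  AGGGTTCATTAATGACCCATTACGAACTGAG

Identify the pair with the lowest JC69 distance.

taxon1 and taxon2

taxon1–taxon2: 4/31 differ, p = 0.129, d = 0.142.
taxon1–taxon3: 5/31 differ, p = 0.161, d = 0.182.
taxon2–taxon3: 7/31 differ, p = 0.226, d = 0.269.
The smallest distance is between taxon1 and taxon2.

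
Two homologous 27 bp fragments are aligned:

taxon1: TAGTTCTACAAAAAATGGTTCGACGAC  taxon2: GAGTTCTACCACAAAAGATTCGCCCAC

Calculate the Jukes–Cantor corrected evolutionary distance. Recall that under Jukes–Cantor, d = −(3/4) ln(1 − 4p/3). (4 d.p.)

The sequences differ at 7 of 27 sites (1, 10, 12, 16, 18, 23, 25), so p = 7/27 ≈ 0.259259.
d = −(3/4) ln(1 − 4p/3) = −0.75 ln(1 − 0.345679) = −0.75 ln(0.654321)
  = −0.75 × (-0.424157) = 0.318118 substitutions/site.

0.3181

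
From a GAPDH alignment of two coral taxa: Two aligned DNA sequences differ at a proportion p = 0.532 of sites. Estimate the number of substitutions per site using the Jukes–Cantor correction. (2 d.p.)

0.93

d = −(3/4) ln(1 − 4p/3) = −0.75 ln(1 − 0.709333) = −0.75 ln(0.290667)
  = −0.75 × (-1.235577) = 0.926683 substitutions/site.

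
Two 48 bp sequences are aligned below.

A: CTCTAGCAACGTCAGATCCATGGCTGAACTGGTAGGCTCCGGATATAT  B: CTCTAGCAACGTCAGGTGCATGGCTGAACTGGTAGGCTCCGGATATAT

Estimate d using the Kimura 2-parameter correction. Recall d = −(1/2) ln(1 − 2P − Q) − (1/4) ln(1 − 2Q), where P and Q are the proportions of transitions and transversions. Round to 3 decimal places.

Of 48 sites, 1 differences are transitions and 1 are transversions, so P = 1/48 ≈ 0.020833 and Q = 1/48 ≈ 0.020833.
Under the Kimura two-parameter model, d = −½ ln(1 − 2P − Q) − ¼ ln(1 − 2Q).
1 − 2P − Q = 0.937501, giving −½ ln(0.937501) = 0.032269.
1 − 2Q = 0.958334, giving −¼ ln(0.958334) = 0.010640.
d = 0.032269 + 0.010640 = 0.042909.

0.043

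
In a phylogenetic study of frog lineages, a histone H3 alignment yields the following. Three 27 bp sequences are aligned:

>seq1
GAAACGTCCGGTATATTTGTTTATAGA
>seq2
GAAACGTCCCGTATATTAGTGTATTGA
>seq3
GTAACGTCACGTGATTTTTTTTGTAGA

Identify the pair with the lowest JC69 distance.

seq1 and seq2

seq1–seq2: 4/27 differ, p = 0.148, d = 0.165.
seq1–seq3: 8/27 differ, p = 0.296, d = 0.377.
seq2–seq3: 10/27 differ, p = 0.370, d = 0.511.
The smallest distance is between seq1 and seq2.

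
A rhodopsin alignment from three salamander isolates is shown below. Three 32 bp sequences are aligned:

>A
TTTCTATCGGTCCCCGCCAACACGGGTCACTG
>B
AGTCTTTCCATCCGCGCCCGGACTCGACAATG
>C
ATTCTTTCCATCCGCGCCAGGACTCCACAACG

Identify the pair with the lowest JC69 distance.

A–B: 13/32 differ, p = 0.406, d = 0.585.
A–C: 13/32 differ, p = 0.406, d = 0.585.
B–C: 4/32 differ, p = 0.125, d = 0.137.
The smallest distance is between B and C.

B and C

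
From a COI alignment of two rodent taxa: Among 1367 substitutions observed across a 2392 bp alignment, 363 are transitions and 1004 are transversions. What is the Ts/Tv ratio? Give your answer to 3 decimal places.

R = 363/1004 = 0.361553… ≈ 0.362 (to 3 d.p.).

0.362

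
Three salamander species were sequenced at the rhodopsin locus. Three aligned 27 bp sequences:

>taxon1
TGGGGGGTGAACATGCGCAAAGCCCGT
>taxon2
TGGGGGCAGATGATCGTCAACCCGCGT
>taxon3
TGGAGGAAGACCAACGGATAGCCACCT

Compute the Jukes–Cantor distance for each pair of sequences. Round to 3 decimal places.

taxon1–taxon2: 10/27 sites differ → p ≈ 0.37037, d = −0.75 ln(1 − 0.493827) = 0.510658 ≈ 0.511.
taxon1–taxon3: 13/27 sites differ → p ≈ 0.481481, d = −0.75 ln(1 − 0.641975) = 0.770364 ≈ 0.770.
taxon2–taxon3: 11/27 sites differ → p ≈ 0.407407, d = −0.75 ln(1 − 0.543209) = 0.587647 ≈ 0.588.

d(taxon1,taxon2) = 0.511, d(taxon1,taxon3) = 0.770, d(taxon2,taxon3) = 0.588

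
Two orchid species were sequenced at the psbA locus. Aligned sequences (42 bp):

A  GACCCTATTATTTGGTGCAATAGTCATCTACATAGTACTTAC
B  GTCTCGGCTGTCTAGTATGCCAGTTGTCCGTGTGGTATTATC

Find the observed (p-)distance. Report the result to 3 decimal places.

0.548

The sequences differ at 23 of 42 positions.
p = 23/42 = 0.547619… ≈ 0.548 (to 3 d.p.).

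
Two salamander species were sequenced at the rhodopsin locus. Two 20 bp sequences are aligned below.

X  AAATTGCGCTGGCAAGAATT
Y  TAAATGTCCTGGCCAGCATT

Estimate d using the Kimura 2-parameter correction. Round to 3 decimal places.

Of 20 sites, 1 differences are transitions and 5 are transversions, so P = 1/20 = 0.05 and Q = 5/20 = 0.25.
Under the Kimura two-parameter model, d = −½ ln(1 − 2P − Q) − ¼ ln(1 − 2Q).
1 − 2P − Q = 0.65, giving −½ ln(0.65) = 0.215391.
1 − 2Q = 0.5, giving −¼ ln(0.5) = 0.173287.
d = 0.215391 + 0.173287 = 0.388678.

0.389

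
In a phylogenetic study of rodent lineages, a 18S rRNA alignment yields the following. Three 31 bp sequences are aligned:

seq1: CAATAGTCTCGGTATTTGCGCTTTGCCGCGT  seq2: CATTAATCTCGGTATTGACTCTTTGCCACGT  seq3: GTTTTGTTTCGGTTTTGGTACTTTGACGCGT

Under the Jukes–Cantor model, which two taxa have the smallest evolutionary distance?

seq1 and seq2

seq1–seq2: 6/31 differ, p = 0.194, d = 0.224.
seq1–seq3: 10/31 differ, p = 0.323, d = 0.422.
seq2–seq3: 11/31 differ, p = 0.355, d = 0.481.
The smallest distance is between seq1 and seq2.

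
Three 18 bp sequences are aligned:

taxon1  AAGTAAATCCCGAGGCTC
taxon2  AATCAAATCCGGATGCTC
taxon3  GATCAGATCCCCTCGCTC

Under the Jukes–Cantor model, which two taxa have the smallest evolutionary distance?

taxon1 and taxon2

taxon1–taxon2: 4/18 differ, p = 0.222, d = 0.264.
taxon1–taxon3: 7/18 differ, p = 0.389, d = 0.548.
taxon2–taxon3: 6/18 differ, p = 0.333, d = 0.441.
The smallest distance is between taxon1 and taxon2.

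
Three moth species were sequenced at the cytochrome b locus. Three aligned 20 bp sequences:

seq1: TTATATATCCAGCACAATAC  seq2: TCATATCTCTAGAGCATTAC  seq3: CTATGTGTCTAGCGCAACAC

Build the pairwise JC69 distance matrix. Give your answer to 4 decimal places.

d(seq1,seq2) = 0.3831, d(seq1,seq3) = 0.3831, d(seq2,seq3) = 0.4715

seq1–seq2: 6/20 sites differ → p = 0.3, d = −0.75 ln(1 − 0.4) = 0.383119 ≈ 0.3831.
seq1–seq3: 6/20 sites differ → p = 0.3, d = −0.75 ln(1 − 0.4) = 0.383119 ≈ 0.3831.
seq2–seq3: 7/20 sites differ → p = 0.35, d = −0.75 ln(1 − 0.466667) = 0.471457 ≈ 0.4715.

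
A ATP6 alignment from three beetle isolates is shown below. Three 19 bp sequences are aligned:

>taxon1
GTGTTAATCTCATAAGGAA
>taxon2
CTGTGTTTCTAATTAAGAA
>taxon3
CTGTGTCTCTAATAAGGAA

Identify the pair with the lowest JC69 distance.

taxon1–taxon2: 7/19 differ, p = 0.368, d = 0.507.
taxon1–taxon3: 5/19 differ, p = 0.263, d = 0.324.
taxon2–taxon3: 3/19 differ, p = 0.158, d = 0.177.
The smallest distance is between taxon2 and taxon3.

taxon2 and taxon3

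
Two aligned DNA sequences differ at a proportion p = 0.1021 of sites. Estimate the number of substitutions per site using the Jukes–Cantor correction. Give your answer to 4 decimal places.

d = −(3/4) ln(1 − 4p/3) = −0.75 ln(1 − 0.136133) = −0.75 ln(0.863867)
  = −0.75 × (-0.146336) = 0.109752 substitutions/site.

0.1098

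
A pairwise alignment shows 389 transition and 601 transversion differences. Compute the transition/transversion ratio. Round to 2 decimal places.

R = 389/601 = 0.647254… ≈ 0.65 (to 2 d.p.).

0.65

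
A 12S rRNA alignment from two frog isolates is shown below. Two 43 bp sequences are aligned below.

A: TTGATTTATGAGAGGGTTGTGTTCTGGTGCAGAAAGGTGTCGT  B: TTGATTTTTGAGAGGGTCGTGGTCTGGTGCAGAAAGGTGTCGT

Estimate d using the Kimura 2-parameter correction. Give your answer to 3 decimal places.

0.073

Of 43 sites, 1 differences are transitions and 2 are transversions, so P = 1/43 ≈ 0.023256 and Q = 2/43 ≈ 0.046512.
Under the Kimura two-parameter model, d = −½ ln(1 − 2P − Q) − ¼ ln(1 − 2Q).
1 − 2P − Q = 0.906976, giving −½ ln(0.906976) = 0.048820.
1 − 2Q = 0.906976, giving −¼ ln(0.906976) = 0.024410.
d = 0.048820 + 0.024410 = 0.073230.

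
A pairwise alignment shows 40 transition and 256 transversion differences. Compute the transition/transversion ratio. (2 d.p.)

R = 40/256 = 0.15625 ≈ 0.16 (to 2 d.p.).

0.16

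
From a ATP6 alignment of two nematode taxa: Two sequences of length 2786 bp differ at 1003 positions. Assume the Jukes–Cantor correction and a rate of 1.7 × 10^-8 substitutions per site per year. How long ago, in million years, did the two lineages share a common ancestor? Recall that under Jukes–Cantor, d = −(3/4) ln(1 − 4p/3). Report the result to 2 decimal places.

p = 1003/2786 ≈ 0.360014.
d = −(3/4) ln(1 − 4p/3) = −0.75 ln(1 − 0.480019) = −0.75 ln(0.519981)
  = −0.75 × (-0.653963) = 0.490472 substitutions/site.
Under a molecular clock d = 2μt, so t = d/(2μ) = 0.490472 / (2 × 1.7 × 10^-8) = 14.43 million years.

14.43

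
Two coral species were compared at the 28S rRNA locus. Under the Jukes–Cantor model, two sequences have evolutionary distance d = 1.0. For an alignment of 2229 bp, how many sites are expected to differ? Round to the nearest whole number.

Invert JC69: p = (3/4)(1 − e^(−4d/3)) = 0.75 × (1 − e^(-1.333333)) = 0.75 × (1 − 0.263597) = 0.552302.
Expected differing sites = pL ≈ 0.552302 × 2229 = 1231.081158 ≈ 1231.

1231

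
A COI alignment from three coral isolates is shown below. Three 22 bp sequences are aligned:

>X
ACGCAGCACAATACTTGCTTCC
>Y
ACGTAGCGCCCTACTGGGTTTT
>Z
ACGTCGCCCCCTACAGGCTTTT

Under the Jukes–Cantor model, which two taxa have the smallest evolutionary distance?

X–Y: 8/22 differ, p = 0.364, d = 0.497.
X–Z: 9/22 differ, p = 0.409, d = 0.591.
Y–Z: 4/22 differ, p = 0.182, d = 0.208.
The smallest distance is between Y and Z.

Y and Z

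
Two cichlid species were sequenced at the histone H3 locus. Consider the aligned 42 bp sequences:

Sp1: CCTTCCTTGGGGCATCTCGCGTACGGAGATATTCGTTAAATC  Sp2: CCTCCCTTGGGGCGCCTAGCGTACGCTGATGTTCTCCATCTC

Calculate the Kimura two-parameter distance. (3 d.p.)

Of 42 sites, 6 differences are transitions and 6 are transversions, so P = 6/42 ≈ 0.142857 and Q = 6/42 ≈ 0.142857.
Under the Kimura two-parameter model, d = −½ ln(1 − 2P − Q) − ¼ ln(1 − 2Q).
1 − 2P − Q = 0.571429, giving −½ ln(0.571429) = 0.279808.
1 − 2Q = 0.714286, giving −¼ ln(0.714286) = 0.084118.
d = 0.279808 + 0.084118 = 0.363926.

0.364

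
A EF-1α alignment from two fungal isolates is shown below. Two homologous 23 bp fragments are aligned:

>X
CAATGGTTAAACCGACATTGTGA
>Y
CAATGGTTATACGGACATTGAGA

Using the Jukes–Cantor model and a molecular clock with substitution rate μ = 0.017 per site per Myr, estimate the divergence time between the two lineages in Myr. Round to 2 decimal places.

The sequences differ at 3 of 23 sites (10, 13, 21), so p = 3/23 ≈ 0.130435.
d = −(3/4) ln(1 − 4p/3) = −0.75 ln(1 − 0.173913) = −0.75 ln(0.826087)
  = −0.75 × (-0.191055) = 0.143291 substitutions/site.
Under a molecular clock d = 2μt, so t = d/(2μ) = 0.143291 / (2 × 0.017) = 4.21 Myr.

4.21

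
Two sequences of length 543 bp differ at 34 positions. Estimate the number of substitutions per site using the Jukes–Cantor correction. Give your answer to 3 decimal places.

0.065

p = 34/543 ≈ 0.062615.
d = −(3/4) ln(1 − 4p/3) = −0.75 ln(1 − 0.083487) = −0.75 ln(0.916513)
  = −0.75 × (-0.087179) = 0.065384 substitutions/site.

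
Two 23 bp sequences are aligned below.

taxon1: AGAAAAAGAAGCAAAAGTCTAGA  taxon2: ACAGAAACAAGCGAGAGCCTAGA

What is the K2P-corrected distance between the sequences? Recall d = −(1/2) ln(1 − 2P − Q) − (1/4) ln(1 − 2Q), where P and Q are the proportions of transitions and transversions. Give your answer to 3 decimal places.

Of 23 sites, 4 differences are transitions and 2 are transversions, so P = 4/23 ≈ 0.173913 and Q = 2/23 ≈ 0.086957.
Under the Kimura two-parameter model, d = −½ ln(1 − 2P − Q) − ¼ ln(1 − 2Q).
1 − 2P − Q = 0.565217, giving −½ ln(0.565217) = 0.285273.
1 − 2Q = 0.826086, giving −¼ ln(0.826086) = 0.047764.
d = 0.285273 + 0.047764 = 0.333037.

0.333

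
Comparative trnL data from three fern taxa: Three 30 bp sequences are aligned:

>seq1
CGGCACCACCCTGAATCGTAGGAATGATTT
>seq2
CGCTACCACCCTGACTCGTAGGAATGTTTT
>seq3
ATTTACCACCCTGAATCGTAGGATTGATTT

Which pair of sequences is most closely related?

seq1–seq2: 4/30 differ, p = 0.133, d = 0.147.
seq1–seq3: 5/30 differ, p = 0.167, d = 0.188.
seq2–seq3: 6/30 differ, p = 0.200, d = 0.233.
The smallest distance is between seq1 and seq2.

seq1 and seq2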